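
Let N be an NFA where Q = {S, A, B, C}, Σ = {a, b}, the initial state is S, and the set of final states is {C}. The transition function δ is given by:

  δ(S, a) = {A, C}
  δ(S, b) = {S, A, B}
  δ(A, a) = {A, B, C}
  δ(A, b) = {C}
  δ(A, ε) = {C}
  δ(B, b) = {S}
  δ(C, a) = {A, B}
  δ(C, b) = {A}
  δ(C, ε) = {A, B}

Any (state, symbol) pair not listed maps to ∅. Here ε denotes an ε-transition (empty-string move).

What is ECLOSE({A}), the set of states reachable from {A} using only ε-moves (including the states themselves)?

{A, B, C}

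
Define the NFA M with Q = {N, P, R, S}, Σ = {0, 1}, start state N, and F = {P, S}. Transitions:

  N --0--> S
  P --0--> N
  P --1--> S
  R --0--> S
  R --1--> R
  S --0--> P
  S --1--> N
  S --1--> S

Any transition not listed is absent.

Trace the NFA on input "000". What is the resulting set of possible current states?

Start in {N}.
Read '0': {N} → {S}.
Read '0': {S} → {P}.
Read '0': {P} → {N}.

{N}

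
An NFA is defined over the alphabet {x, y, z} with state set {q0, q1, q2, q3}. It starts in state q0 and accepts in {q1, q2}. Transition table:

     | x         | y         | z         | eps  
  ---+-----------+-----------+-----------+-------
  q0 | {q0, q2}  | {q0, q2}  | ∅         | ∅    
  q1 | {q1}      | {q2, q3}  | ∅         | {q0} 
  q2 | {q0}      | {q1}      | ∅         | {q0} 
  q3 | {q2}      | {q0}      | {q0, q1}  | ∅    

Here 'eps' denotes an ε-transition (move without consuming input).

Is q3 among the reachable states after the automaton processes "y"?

No

Start in {q0}.
Read 'y': q0→{q0, q2}; now {q0, q2}.
State q3 is not in {q0, q2}.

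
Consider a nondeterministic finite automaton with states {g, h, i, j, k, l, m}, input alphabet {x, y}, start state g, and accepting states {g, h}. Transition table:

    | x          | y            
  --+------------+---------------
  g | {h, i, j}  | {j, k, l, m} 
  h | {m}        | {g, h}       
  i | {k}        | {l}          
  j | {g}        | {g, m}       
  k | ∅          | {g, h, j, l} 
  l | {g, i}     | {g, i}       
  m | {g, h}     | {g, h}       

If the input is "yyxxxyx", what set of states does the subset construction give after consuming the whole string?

Start in {g}.
Read 'y': {g} → {j, k, l, m}.
Read 'y': {j, k, l, m} → {g, h, i, j, l, m}.
Read 'x': {g, h, i, j, l, m} → {g, h, i, j, k, m}.
Read 'x': {g, h, i, j, k, m} → {g, h, i, j, k, m}.
Read 'x': {g, h, i, j, k, m} → {g, h, i, j, k, m}.
Read 'y': {g, h, i, j, k, m} → {g, h, j, k, l, m}.
Read 'x': {g, h, j, k, l, m} → {g, h, i, j, m}.

{g, h, i, j, m}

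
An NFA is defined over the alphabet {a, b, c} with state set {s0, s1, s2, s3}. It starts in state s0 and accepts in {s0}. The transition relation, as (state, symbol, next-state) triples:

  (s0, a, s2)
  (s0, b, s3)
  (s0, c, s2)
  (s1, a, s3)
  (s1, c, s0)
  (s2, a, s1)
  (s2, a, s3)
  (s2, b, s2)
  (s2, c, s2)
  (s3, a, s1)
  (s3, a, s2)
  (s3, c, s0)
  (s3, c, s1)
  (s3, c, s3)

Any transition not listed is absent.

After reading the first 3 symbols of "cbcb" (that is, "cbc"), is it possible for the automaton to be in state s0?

No

Start in {s0}.
Read 'c': {s0} → {s2}.
Read 'b': {s2} → {s2}.
Read 'c': {s2} → {s2}.
State s0 is not in {s2}.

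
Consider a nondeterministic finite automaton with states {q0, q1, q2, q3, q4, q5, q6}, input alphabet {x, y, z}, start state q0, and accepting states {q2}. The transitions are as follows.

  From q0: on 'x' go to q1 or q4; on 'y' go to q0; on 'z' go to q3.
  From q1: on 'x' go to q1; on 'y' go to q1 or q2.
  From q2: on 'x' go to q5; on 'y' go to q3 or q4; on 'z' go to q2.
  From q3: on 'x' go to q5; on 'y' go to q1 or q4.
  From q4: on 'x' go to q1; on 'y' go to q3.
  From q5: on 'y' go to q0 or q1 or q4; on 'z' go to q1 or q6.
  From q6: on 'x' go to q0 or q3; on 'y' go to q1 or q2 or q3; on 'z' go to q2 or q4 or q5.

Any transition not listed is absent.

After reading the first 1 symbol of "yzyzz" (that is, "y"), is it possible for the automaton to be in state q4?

No

Start in {q0}.
Read 'y': {q0} → {q0}.
State q4 is not in {q0}.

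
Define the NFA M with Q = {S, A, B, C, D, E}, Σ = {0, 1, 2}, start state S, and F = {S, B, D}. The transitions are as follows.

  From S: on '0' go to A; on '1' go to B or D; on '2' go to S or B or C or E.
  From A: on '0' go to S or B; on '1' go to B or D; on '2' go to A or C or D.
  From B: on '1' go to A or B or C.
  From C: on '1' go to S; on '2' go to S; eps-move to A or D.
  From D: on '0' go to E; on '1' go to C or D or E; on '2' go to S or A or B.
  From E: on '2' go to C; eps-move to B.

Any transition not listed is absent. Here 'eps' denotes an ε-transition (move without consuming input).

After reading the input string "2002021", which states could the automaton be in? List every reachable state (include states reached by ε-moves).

{S, A, B, C, D, E}

Start in {S}.
Read '2': S→{S, B, C, E}; union {S, B, C, E}; ε-closure = {S, A, B, C, D, E}.
Read '0': S→{A}, A→{S, B}, B→∅, C→∅, D→{E}, E→∅; now {S, A, B, E}.
Read '0': S→{A}, A→{S, B}, B→∅, E→∅; now {S, A, B}.
Read '2': S→{S, B, C, E}, A→{A, C, D}, B→∅; now {S, A, B, C, D, E}.
Read '0': S→{A}, A→{S, B}, B→∅, C→∅, D→{E}, E→∅; now {S, A, B, E}.
Read '2': S→{S, B, C, E}, A→{A, C, D}, B→∅, E→{C}; now {S, A, B, C, D, E}.
Read '1': S→{B, D}, A→{B, D}, B→{A, B, C}, C→{S}, D→{C, D, E}, E→∅; now {S, A, B, C, D, E}.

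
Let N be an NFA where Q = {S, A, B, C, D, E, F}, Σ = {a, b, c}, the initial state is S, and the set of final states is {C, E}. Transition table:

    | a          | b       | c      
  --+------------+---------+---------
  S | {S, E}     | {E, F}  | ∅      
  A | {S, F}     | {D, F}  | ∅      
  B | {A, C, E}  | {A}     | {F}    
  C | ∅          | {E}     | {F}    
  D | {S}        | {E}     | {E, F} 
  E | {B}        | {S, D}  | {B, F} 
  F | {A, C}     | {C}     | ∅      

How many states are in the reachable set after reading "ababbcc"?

2

Start in {S}.
Read 'a': {S} → {S, E}.
Read 'b': {S, E} → {S, D, E, F}.
Read 'a': {S, D, E, F} → {S, A, B, C, E}.
Read 'b': {S, A, B, C, E} → {S, A, D, E, F}.
Read 'b': {S, A, D, E, F} → {S, C, D, E, F}.
Read 'c': {S, C, D, E, F} → {B, E, F}.
Read 'c': {B, E, F} → {B, F}.
That set has 2 states.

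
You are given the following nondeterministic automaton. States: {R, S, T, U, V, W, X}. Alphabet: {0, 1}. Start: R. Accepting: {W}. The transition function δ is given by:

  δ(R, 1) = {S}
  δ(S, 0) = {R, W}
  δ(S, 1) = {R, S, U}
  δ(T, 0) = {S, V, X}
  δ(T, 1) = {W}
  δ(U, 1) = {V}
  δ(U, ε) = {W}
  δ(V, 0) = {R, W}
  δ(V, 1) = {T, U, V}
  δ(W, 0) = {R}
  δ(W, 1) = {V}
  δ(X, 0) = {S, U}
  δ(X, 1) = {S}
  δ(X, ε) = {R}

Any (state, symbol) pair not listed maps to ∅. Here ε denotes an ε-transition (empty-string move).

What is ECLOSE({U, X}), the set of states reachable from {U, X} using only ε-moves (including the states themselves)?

Begin with {U, X}.
ε-move X → R; add R.
ε-move U → W; add W.

{R, U, W, X}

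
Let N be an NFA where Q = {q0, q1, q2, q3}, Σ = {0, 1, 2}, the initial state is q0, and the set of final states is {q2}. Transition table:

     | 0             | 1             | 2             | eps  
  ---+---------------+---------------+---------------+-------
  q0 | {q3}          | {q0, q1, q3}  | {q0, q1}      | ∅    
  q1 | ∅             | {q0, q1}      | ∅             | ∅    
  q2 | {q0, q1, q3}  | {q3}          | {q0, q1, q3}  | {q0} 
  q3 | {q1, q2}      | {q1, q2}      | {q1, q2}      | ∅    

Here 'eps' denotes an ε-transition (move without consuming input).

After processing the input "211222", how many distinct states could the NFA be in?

4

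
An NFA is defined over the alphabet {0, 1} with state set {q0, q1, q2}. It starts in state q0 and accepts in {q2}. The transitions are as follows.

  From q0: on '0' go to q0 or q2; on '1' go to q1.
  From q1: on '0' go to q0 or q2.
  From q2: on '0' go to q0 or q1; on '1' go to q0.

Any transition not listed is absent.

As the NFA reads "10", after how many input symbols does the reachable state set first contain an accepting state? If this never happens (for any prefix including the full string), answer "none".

Start in {q0}.
Read '1': q0→{q1}; now {q1}.
Read '0': q1→{q0, q2}; now {q0, q2}.
None of the earlier sets intersect F, but {q0, q2} does.

2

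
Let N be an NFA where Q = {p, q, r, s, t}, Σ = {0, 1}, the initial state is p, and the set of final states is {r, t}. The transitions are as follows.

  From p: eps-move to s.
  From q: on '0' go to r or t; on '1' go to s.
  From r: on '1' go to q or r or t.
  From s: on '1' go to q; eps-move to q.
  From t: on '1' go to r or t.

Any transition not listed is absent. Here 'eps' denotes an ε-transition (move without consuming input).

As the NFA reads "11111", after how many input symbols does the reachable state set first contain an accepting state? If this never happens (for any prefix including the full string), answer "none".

Start: ε-closure({p}) = {p, q, s}.
Read '1': {p, q, s} → {q, s}.
Read '1': {q, s} → {q, s}.
Read '1': {q, s} → {q, s}.
Read '1': {q, s} → {q, s}.
Read '1': {q, s} → {q, s}.
No reachable set along the way intersects F.

none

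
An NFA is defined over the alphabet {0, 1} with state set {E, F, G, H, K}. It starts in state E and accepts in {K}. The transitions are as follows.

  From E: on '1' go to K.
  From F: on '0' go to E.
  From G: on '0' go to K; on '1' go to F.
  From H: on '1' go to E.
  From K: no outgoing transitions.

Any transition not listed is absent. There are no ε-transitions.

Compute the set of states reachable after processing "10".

∅

Start in {E}.
Read '1': E→{K}; now {K}.
Read '0': K→∅; now ∅.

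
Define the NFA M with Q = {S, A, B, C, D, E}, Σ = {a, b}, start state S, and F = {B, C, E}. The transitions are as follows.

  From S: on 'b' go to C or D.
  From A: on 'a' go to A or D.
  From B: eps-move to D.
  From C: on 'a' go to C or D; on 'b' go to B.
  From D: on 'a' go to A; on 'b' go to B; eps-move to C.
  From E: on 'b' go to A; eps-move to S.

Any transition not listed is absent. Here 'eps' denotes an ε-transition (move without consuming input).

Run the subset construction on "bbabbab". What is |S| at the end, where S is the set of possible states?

3

Start in {S}.
Read 'b': {S} → {C, D}.
Read 'b': {C, D} → {B, C, D}.
Read 'a': {B, C, D} → {A, C, D}.
Read 'b': {A, C, D} → {B, C, D}.
Read 'b': {B, C, D} → {B, C, D}.
Read 'a': {B, C, D} → {A, C, D}.
Read 'b': {A, C, D} → {B, C, D}.
That set has 3 states.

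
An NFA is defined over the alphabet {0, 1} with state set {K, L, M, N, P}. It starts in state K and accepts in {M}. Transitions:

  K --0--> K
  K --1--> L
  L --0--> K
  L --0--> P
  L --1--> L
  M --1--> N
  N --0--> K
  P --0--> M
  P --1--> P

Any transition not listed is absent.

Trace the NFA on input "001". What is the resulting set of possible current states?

{L}

Start in {K}.
Read '0': {K} → {K}.
Read '0': {K} → {K}.
Read '1': {K} → {L}.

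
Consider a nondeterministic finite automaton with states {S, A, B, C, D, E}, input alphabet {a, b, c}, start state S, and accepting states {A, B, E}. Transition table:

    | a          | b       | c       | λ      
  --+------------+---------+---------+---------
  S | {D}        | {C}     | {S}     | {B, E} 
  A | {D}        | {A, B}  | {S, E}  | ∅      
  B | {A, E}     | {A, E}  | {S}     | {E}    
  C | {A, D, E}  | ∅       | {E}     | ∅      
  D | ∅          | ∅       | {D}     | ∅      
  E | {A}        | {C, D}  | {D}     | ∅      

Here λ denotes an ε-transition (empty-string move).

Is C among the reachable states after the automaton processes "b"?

Yes

Start: ε-closure({S}) = {S, B, E}.
Read 'b': {S, B, E} → {A, C, D, E}.
State C is in {A, C, D, E}.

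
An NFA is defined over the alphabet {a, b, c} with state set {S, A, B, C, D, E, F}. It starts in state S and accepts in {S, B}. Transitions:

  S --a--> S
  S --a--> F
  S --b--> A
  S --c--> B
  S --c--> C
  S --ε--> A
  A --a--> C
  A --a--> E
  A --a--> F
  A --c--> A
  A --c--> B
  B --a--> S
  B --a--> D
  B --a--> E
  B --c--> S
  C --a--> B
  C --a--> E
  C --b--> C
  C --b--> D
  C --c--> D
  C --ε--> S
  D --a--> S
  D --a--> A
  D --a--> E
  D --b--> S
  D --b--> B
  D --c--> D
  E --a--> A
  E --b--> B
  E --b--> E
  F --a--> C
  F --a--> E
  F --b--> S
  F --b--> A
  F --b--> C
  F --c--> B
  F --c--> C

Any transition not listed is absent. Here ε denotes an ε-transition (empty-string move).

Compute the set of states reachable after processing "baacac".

Start: ε-closure({S}) = {S, A}.
Read 'b': {S, A} → {A}.
Read 'a': {A} → {S, A, C, E, F}.
Read 'a': {S, A, C, E, F} → {S, A, B, C, E, F}.
Read 'c': {S, A, B, C, E, F} → {S, A, B, C, D}.
Read 'a': {S, A, B, C, D} → {S, A, B, C, D, E, F}.
Read 'c': {S, A, B, C, D, E, F} → {S, A, B, C, D}.

{S, A, B, C, D}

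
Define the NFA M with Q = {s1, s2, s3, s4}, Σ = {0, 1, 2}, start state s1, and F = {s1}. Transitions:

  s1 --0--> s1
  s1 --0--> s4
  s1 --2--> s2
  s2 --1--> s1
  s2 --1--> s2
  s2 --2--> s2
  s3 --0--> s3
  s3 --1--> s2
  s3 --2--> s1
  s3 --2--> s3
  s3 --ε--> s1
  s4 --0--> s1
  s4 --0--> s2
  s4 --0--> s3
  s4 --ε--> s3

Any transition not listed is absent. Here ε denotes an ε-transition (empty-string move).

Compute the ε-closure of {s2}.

Begin with {s2}.
No ε-moves leave this set, so the closure equals the set itself.

{s2}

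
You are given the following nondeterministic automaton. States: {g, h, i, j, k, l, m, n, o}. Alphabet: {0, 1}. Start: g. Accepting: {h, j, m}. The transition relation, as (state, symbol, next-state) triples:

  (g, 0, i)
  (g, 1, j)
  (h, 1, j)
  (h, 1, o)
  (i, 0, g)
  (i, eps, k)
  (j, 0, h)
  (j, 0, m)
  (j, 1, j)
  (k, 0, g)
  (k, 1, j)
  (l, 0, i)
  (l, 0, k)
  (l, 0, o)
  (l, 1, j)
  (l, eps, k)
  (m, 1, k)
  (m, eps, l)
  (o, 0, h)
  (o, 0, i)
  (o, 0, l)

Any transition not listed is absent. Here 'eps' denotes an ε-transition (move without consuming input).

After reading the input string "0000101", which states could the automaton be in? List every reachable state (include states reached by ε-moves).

Start in {g}.
Read '0': g→{i}; union {i}; ε-closure = {i, k}.
Read '0': i→{g}, k→{g}; now {g}.
Read '0': g→{i}; union {i}; ε-closure = {i, k}.
Read '0': i→{g}, k→{g}; now {g}.
Read '1': g→{j}; now {j}.
Read '0': j→{h, m}; union {h, m}; ε-closure = {h, k, l, m}.
Read '1': h→{j, o}, k→{j}, l→{j}, m→{k}; now {j, k, o}.

{j, k, o}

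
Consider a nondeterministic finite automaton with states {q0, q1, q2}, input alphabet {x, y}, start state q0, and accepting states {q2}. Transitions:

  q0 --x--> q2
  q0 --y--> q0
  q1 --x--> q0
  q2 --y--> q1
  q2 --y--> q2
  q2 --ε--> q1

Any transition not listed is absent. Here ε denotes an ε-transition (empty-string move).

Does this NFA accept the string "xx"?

Start in {q0}.
Read 'x': {q0} → {q1, q2}.
Read 'x': {q1, q2} → {q0}.
The final set {q0} contains no accepting state.

No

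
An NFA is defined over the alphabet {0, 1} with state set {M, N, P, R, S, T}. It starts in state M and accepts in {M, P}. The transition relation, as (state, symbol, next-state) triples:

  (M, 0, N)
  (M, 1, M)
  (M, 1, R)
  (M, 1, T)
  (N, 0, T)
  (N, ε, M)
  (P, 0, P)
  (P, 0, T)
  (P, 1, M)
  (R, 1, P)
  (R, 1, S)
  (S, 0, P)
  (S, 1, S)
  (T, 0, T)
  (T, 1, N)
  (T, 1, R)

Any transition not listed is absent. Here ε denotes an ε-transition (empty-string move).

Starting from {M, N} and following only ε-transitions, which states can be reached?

{M, N}

Begin with {M, N}.
No ε-moves leave this set, so the closure equals the set itself.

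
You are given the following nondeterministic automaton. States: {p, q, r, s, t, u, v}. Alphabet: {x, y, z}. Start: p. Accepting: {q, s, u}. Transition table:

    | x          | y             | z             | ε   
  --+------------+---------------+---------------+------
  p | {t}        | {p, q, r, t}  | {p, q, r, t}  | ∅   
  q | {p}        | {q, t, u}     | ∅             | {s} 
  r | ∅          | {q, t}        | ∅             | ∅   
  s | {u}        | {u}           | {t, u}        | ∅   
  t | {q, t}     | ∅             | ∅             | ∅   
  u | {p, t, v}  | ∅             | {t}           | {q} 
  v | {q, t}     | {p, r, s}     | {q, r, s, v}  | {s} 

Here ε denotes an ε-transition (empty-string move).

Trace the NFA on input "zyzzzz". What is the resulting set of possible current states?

Start in {p}.
Read 'z': p→{p, q, r, t}; union {p, q, r, t}; ε-closure = {p, q, r, s, t}.
Read 'y': p→{p, q, r, t}, q→{q, t, u}, r→{q, t}, s→{u}, t→∅; union {p, q, r, t, u}; ε-closure = {p, q, r, s, t, u}.
Read 'z': p→{p, q, r, t}, q→∅, r→∅, s→{t, u}, t→∅, u→{t}; union {p, q, r, t, u}; ε-closure = {p, q, r, s, t, u}.
Read 'z': p→{p, q, r, t}, q→∅, r→∅, s→{t, u}, t→∅, u→{t}; union {p, q, r, t, u}; ε-closure = {p, q, r, s, t, u}.
Read 'z': p→{p, q, r, t}, q→∅, r→∅, s→{t, u}, t→∅, u→{t}; union {p, q, r, t, u}; ε-closure = {p, q, r, s, t, u}.
Read 'z': p→{p, q, r, t}, q→∅, r→∅, s→{t, u}, t→∅, u→{t}; union {p, q, r, t, u}; ε-closure = {p, q, r, s, t, u}.

{p, q, r, s, t, u}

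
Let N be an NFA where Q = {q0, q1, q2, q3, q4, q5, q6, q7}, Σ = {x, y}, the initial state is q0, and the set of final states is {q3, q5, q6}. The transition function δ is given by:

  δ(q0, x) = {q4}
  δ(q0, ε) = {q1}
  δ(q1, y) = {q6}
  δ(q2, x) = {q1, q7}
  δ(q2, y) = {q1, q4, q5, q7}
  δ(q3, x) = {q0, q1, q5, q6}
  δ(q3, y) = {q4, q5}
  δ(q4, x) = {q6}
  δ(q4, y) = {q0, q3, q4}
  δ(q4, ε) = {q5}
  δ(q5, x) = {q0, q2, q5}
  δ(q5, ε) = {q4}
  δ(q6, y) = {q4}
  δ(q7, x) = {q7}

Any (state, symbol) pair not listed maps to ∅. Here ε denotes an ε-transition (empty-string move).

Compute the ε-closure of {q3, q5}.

{q3, q4, q5}

Begin with {q3, q5}.
ε-move q5 → q4; add q4.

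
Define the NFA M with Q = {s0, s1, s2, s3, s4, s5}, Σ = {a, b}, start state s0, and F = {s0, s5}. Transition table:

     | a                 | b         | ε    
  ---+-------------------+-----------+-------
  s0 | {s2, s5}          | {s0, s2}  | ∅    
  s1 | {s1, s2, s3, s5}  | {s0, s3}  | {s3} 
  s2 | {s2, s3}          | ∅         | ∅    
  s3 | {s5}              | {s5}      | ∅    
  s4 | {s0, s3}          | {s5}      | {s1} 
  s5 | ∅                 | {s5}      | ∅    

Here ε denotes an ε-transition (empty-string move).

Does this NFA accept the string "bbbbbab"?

Start in {s0}.
Read 'b': s0→{s0, s2}; now {s0, s2}.
Read 'b': s0→{s0, s2}, s2→∅; now {s0, s2}.
Read 'b': s0→{s0, s2}, s2→∅; now {s0, s2}.
Read 'b': s0→{s0, s2}, s2→∅; now {s0, s2}.
Read 'b': s0→{s0, s2}, s2→∅; now {s0, s2}.
Read 'a': s0→{s2, s5}, s2→{s2, s3}; now {s2, s3, s5}.
Read 'b': s2→∅, s3→{s5}, s5→{s5}; now {s5}.
The final set {s5} contains the accepting state s5.

Yes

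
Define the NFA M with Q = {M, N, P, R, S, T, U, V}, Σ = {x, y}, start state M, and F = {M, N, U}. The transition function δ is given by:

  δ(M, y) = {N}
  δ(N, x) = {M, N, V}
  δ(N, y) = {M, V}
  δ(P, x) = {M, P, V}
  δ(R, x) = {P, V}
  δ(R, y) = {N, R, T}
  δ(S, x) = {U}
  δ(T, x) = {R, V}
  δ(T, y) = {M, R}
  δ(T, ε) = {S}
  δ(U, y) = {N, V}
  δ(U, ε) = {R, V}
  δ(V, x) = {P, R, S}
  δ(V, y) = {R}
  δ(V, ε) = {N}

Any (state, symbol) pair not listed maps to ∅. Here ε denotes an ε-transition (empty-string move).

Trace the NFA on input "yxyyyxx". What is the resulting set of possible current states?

Start in {M}.
Read 'y': M→{N}; now {N}.
Read 'x': N→{M, N, V}; now {M, N, V}.
Read 'y': M→{N}, N→{M, V}, V→{R}; now {M, N, R, V}.
Read 'y': M→{N}, N→{M, V}, R→{N, R, T}, V→{R}; union {M, N, R, T, V}; ε-closure = {M, N, R, S, T, V}.
Read 'y': M→{N}, N→{M, V}, R→{N, R, T}, S→∅, T→{M, R}, V→{R}; union {M, N, R, T, V}; ε-closure = {M, N, R, S, T, V}.
Read 'x': M→∅, N→{M, N, V}, R→{P, V}, S→{U}, T→{R, V}, V→{P, R, S}; now {M, N, P, R, S, U, V}.
Read 'x': M→∅, N→{M, N, V}, P→{M, P, V}, R→{P, V}, S→{U}, U→∅, V→{P, R, S}; now {M, N, P, R, S, U, V}.

{M, N, P, R, S, U, V}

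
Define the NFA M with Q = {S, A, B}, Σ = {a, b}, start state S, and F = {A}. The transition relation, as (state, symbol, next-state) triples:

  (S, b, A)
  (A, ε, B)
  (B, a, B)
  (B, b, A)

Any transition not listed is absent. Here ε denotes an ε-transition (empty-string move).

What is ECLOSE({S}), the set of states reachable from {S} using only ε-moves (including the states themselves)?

{S}

Begin with {S}.
No ε-moves leave this set, so the closure equals the set itself.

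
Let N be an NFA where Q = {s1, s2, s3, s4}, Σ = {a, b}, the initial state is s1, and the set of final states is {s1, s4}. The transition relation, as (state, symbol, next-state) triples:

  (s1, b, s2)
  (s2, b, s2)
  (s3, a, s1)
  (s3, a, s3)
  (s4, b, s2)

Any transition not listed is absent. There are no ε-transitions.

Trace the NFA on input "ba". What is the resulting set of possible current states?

Start in {s1}.
Read 'b': s1→{s2}; now {s2}.
Read 'a': s2→∅; now ∅.

∅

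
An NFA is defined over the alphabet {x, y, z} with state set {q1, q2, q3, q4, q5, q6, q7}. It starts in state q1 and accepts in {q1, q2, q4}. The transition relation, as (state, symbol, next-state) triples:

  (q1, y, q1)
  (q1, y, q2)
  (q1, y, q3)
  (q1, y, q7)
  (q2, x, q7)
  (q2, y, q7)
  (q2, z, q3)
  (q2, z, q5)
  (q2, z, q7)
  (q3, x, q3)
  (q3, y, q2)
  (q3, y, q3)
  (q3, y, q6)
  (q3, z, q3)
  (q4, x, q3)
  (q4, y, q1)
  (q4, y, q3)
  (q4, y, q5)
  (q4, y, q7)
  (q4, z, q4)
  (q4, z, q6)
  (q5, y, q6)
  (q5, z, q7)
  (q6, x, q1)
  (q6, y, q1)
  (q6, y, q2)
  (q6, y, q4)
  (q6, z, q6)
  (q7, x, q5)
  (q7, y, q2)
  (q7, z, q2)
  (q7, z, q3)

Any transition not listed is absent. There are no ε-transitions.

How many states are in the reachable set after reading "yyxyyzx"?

4

Start in {q1}.
Read 'y': {q1} → {q1, q2, q3, q7}.
Read 'y': {q1, q2, q3, q7} → {q1, q2, q3, q6, q7}.
Read 'x': {q1, q2, q3, q6, q7} → {q1, q3, q5, q7}.
Read 'y': {q1, q3, q5, q7} → {q1, q2, q3, q6, q7}.
Read 'y': {q1, q2, q3, q6, q7} → {q1, q2, q3, q4, q6, q7}.
Read 'z': {q1, q2, q3, q4, q6, q7} → {q2, q3, q4, q5, q6, q7}.
Read 'x': {q2, q3, q4, q5, q6, q7} → {q1, q3, q5, q7}.
That set has 4 states.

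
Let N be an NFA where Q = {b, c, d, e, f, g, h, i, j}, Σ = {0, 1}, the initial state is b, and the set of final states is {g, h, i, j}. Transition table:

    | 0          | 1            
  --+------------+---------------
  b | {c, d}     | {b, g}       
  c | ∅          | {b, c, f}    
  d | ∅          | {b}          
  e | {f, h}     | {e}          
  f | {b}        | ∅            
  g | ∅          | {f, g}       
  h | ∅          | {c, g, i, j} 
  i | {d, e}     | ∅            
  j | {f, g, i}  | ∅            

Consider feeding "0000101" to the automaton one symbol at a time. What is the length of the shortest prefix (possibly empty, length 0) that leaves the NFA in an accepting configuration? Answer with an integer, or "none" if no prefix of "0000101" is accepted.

Start in {b}.
Read '0': b→{c, d}; now {c, d}.
Read '0': c→∅, d→∅; now ∅.
The set is empty and remains empty for the remaining 5 symbols.
No reachable set along the way intersects F.

none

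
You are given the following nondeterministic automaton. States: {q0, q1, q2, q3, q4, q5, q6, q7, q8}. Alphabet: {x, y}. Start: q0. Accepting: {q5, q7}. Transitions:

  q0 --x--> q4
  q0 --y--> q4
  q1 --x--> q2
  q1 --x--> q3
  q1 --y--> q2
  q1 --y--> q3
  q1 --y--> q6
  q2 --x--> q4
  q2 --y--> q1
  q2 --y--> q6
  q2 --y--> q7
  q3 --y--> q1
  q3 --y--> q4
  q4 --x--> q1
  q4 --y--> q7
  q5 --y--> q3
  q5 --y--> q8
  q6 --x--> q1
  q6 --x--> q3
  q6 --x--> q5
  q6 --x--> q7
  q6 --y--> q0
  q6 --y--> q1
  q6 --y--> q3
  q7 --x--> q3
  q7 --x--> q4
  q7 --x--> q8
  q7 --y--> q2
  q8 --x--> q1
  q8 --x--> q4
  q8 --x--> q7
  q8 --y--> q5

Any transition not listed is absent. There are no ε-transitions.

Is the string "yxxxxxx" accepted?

No

Start in {q0}.
Read 'y': q0→{q4}; now {q4}.
Read 'x': q4→{q1}; now {q1}.
Read 'x': q1→{q2, q3}; now {q2, q3}.
Read 'x': q2→{q4}, q3→∅; now {q4}.
Read 'x': q4→{q1}; now {q1}.
Read 'x': q1→{q2, q3}; now {q2, q3}.
Read 'x': q2→{q4}, q3→∅; now {q4}.
The final set {q4} contains no accepting state.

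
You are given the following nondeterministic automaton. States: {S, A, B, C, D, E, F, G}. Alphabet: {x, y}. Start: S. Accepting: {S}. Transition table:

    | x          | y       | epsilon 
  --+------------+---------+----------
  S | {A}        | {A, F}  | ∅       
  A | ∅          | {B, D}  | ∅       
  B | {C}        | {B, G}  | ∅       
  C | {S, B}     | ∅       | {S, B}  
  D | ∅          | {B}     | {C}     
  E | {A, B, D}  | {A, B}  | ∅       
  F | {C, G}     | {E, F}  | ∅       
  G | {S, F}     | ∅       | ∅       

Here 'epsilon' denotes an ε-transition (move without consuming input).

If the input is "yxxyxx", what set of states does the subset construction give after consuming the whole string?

{S, A, B, C, F, G}

Start in {S}.
Read 'y': S→{A, F}; now {A, F}.
Read 'x': A→∅, F→{C, G}; union {C, G}; ε-closure = {S, B, C, G}.
Read 'x': S→{A}, B→{C}, C→{S, B}, G→{S, F}; now {S, A, B, C, F}.
Read 'y': S→{A, F}, A→{B, D}, B→{B, G}, C→∅, F→{E, F}; union {A, B, D, E, F, G}; ε-closure = {S, A, B, C, D, E, F, G}.
Read 'x': S→{A}, A→∅, B→{C}, C→{S, B}, D→∅, E→{A, B, D}, F→{C, G}, G→{S, F}; now {S, A, B, C, D, F, G}.
Read 'x': S→{A}, A→∅, B→{C}, C→{S, B}, D→∅, F→{C, G}, G→{S, F}; now {S, A, B, C, F, G}.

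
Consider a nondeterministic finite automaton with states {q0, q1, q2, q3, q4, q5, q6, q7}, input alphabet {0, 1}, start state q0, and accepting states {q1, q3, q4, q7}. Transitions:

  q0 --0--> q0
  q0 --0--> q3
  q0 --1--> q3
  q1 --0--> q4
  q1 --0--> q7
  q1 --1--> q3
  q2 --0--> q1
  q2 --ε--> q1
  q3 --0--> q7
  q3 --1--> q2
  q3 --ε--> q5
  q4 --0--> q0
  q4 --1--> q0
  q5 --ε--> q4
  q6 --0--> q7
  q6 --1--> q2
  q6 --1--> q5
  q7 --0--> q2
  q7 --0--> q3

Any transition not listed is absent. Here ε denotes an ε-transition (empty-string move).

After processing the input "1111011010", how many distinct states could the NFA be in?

Start in {q0}.
Read '1': {q0} → {q3, q4, q5}.
Read '1': {q3, q4, q5} → {q0, q1, q2}.
Read '1': {q0, q1, q2} → {q3, q4, q5}.
Read '1': {q3, q4, q5} → {q0, q1, q2}.
Read '0': {q0, q1, q2} → {q0, q1, q3, q4, q5, q7}.
Read '1': {q0, q1, q3, q4, q5, q7} → {q0, q1, q2, q3, q4, q5}.
Read '1': {q0, q1, q2, q3, q4, q5} → {q0, q1, q2, q3, q4, q5}.
Read '0': {q0, q1, q2, q3, q4, q5} → {q0, q1, q3, q4, q5, q7}.
Read '1': {q0, q1, q3, q4, q5, q7} → {q0, q1, q2, q3, q4, q5}.
Read '0': {q0, q1, q2, q3, q4, q5} → {q0, q1, q3, q4, q5, q7}.
That set has 6 states.

6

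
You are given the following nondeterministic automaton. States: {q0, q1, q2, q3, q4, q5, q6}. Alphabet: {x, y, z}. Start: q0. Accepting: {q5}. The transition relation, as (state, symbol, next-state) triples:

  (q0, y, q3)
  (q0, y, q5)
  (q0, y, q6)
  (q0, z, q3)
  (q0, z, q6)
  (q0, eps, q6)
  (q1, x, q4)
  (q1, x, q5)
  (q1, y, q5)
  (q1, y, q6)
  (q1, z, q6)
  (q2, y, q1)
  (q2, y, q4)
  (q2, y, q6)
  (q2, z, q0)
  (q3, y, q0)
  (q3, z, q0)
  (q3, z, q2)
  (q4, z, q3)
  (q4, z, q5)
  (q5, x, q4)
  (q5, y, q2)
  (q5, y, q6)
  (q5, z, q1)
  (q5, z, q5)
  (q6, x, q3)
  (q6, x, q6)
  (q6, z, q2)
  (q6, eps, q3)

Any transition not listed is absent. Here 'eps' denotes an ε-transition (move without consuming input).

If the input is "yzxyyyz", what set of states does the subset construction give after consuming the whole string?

Start: ε-closure({q0}) = {q0, q3, q6}.
Read 'y': {q0, q3, q6} → {q0, q3, q5, q6}.
Read 'z': {q0, q3, q5, q6} → {q0, q1, q2, q3, q5, q6}.
Read 'x': {q0, q1, q2, q3, q5, q6} → {q3, q4, q5, q6}.
Read 'y': {q3, q4, q5, q6} → {q0, q2, q3, q6}.
Read 'y': {q0, q2, q3, q6} → {q0, q1, q3, q4, q5, q6}.
Read 'y': {q0, q1, q3, q4, q5, q6} → {q0, q2, q3, q5, q6}.
Read 'z': {q0, q2, q3, q5, q6} → {q0, q1, q2, q3, q5, q6}.

{q0, q1, q2, q3, q5, q6}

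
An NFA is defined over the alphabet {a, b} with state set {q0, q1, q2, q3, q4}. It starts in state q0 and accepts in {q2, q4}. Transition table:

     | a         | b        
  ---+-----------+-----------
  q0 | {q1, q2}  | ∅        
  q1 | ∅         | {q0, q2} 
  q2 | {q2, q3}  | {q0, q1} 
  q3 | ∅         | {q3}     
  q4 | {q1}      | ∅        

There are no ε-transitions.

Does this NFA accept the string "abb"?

Yes

Start in {q0}.
Read 'a': {q0} → {q1, q2}.
Read 'b': {q1, q2} → {q0, q1, q2}.
Read 'b': {q0, q1, q2} → {q0, q1, q2}.
The final set {q0, q1, q2} contains the accepting state q2.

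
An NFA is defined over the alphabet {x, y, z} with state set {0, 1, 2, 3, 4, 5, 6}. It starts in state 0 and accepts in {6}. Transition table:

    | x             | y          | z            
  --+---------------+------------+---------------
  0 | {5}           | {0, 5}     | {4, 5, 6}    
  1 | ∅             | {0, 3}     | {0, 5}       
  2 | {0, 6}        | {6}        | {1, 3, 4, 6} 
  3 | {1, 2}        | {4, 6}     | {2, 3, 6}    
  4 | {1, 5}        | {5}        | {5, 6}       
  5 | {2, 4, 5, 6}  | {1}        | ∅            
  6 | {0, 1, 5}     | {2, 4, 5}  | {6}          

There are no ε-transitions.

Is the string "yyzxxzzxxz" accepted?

Start in {0}.
Read 'y': {0} → {0, 5}.
Read 'y': {0, 5} → {0, 1, 5}.
Read 'z': {0, 1, 5} → {0, 4, 5, 6}.
Read 'x': {0, 4, 5, 6} → {0, 1, 2, 4, 5, 6}.
Read 'x': {0, 1, 2, 4, 5, 6} → {0, 1, 2, 4, 5, 6}.
Read 'z': {0, 1, 2, 4, 5, 6} → {0, 1, 3, 4, 5, 6}.
Read 'z': {0, 1, 3, 4, 5, 6} → {0, 2, 3, 4, 5, 6}.
Read 'x': {0, 2, 3, 4, 5, 6} → {0, 1, 2, 4, 5, 6}.
Read 'x': {0, 1, 2, 4, 5, 6} → {0, 1, 2, 4, 5, 6}.
Read 'z': {0, 1, 2, 4, 5, 6} → {0, 1, 3, 4, 5, 6}.
The final set {0, 1, 3, 4, 5, 6} contains the accepting state 6.

Yes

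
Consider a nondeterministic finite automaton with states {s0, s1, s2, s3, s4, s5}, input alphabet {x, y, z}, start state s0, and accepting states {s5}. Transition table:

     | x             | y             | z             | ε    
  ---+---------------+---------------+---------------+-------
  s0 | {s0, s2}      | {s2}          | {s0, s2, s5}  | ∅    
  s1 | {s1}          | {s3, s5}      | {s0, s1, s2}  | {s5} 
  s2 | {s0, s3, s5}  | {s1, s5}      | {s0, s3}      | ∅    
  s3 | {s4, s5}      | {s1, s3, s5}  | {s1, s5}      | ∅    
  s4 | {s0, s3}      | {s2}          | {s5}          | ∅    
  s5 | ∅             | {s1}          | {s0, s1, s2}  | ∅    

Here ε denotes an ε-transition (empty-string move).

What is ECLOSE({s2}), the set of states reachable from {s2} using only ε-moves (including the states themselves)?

{s2}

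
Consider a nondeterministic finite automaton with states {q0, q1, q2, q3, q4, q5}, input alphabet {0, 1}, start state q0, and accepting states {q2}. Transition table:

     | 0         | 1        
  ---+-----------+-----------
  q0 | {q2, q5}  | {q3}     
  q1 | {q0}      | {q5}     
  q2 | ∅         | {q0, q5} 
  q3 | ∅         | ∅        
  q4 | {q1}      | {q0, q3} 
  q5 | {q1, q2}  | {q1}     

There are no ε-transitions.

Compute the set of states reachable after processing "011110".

Start in {q0}.
Read '0': q0→{q2, q5}; now {q2, q5}.
Read '1': q2→{q0, q5}, q5→{q1}; now {q0, q1, q5}.
Read '1': q0→{q3}, q1→{q5}, q5→{q1}; now {q1, q3, q5}.
Read '1': q1→{q5}, q3→∅, q5→{q1}; now {q1, q5}.
Read '1': q1→{q5}, q5→{q1}; now {q1, q5}.
Read '0': q1→{q0}, q5→{q1, q2}; now {q0, q1, q2}.

{q0, q1, q2}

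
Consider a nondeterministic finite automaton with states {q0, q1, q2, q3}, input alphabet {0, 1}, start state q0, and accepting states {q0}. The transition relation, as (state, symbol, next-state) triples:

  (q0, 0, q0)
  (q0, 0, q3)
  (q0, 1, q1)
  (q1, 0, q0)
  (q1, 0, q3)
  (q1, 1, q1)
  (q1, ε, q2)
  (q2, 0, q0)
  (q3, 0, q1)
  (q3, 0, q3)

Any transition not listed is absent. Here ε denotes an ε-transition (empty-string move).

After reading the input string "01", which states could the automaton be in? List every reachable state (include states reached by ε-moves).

Start in {q0}.
Read '0': q0→{q0, q3}; now {q0, q3}.
Read '1': q0→{q1}, q3→∅; union {q1}; ε-closure = {q1, q2}.

{q1, q2}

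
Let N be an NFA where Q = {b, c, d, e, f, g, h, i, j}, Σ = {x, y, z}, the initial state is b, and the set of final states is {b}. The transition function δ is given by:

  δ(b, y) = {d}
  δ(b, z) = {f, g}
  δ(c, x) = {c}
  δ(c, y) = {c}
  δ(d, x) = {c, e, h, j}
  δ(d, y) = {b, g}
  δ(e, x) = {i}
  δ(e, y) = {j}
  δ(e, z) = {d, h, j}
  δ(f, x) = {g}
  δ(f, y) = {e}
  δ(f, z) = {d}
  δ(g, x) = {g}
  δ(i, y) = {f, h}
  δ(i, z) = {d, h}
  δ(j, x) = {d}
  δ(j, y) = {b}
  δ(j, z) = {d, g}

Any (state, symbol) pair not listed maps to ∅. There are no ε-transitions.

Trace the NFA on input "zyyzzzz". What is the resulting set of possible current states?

∅

Start in {b}.
Read 'z': {b} → {f, g}.
Read 'y': {f, g} → {e}.
Read 'y': {e} → {j}.
Read 'z': {j} → {d, g}.
Read 'z': {d, g} → ∅.
The set is empty and remains empty for the remaining 2 symbols.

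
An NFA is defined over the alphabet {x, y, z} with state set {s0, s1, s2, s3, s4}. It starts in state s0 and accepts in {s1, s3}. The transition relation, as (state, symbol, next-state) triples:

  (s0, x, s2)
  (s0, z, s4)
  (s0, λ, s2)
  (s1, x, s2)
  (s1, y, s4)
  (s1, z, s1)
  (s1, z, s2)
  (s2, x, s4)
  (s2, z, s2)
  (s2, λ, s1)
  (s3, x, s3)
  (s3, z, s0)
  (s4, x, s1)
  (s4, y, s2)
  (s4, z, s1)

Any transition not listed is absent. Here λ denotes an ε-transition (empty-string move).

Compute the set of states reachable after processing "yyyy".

{s1, s2}

Start: ε-closure({s0}) = {s0, s1, s2}.
Read 'y': s0→∅, s1→{s4}, s2→∅; now {s4}.
Read 'y': s4→{s2}; union {s2}; ε-closure = {s1, s2}.
Read 'y': s1→{s4}, s2→∅; now {s4}.
Read 'y': s4→{s2}; union {s2}; ε-closure = {s1, s2}.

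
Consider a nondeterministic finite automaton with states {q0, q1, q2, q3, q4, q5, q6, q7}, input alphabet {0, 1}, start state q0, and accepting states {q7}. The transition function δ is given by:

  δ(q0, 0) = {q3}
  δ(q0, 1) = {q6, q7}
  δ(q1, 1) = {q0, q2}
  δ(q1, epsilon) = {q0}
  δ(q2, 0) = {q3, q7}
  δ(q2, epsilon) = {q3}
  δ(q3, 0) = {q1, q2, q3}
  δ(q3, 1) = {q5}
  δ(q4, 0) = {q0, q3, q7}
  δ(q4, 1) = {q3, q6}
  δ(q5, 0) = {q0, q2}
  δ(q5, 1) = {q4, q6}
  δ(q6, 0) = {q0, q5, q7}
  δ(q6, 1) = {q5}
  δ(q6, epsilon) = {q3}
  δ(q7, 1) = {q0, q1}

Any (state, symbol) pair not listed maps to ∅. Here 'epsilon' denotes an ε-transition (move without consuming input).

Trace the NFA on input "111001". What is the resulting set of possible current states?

{q0, q1, q2, q3, q5, q6, q7}

Start in {q0}.
Read '1': q0→{q6, q7}; union {q6, q7}; ε-closure = {q3, q6, q7}.
Read '1': q3→{q5}, q6→{q5}, q7→{q0, q1}; now {q0, q1, q5}.
Read '1': q0→{q6, q7}, q1→{q0, q2}, q5→{q4, q6}; union {q0, q2, q4, q6, q7}; ε-closure = {q0, q2, q3, q4, q6, q7}.
Read '0': q0→{q3}, q2→{q3, q7}, q3→{q1, q2, q3}, q4→{q0, q3, q7}, q6→{q0, q5, q7}, q7→∅; now {q0, q1, q2, q3, q5, q7}.
Read '0': q0→{q3}, q1→∅, q2→{q3, q7}, q3→{q1, q2, q3}, q5→{q0, q2}, q7→∅; now {q0, q1, q2, q3, q7}.
Read '1': q0→{q6, q7}, q1→{q0, q2}, q2→∅, q3→{q5}, q7→{q0, q1}; union {q0, q1, q2, q5, q6, q7}; ε-closure = {q0, q1, q2, q3, q5, q6, q7}.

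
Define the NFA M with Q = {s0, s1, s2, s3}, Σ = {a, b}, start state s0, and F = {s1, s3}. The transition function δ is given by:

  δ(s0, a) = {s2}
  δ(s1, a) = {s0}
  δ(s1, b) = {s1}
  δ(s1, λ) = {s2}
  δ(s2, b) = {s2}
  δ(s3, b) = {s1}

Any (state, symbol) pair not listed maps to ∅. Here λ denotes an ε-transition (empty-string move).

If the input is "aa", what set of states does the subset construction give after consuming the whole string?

∅

Start in {s0}.
Read 'a': {s0} → {s2}.
Read 'a': {s2} → ∅.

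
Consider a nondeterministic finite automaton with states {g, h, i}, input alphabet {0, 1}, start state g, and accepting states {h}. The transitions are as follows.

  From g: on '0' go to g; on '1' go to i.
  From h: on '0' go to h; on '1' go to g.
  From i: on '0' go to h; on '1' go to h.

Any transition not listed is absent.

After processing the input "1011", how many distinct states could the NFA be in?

Start in {g}.
Read '1': g→{i}; now {i}.
Read '0': i→{h}; now {h}.
Read '1': h→{g}; now {g}.
Read '1': g→{i}; now {i}.
That set has 1 state.

1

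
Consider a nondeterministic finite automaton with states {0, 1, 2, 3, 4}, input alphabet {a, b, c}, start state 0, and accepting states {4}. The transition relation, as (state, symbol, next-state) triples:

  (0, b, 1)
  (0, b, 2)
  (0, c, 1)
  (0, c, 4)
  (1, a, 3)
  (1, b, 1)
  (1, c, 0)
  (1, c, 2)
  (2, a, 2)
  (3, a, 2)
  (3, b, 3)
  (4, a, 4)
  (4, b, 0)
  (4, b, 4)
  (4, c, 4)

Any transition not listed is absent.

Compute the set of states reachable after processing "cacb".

{0, 4}

Start in {0}.
Read 'c': 0→{1, 4}; now {1, 4}.
Read 'a': 1→{3}, 4→{4}; now {3, 4}.
Read 'c': 3→∅, 4→{4}; now {4}.
Read 'b': 4→{0, 4}; now {0, 4}.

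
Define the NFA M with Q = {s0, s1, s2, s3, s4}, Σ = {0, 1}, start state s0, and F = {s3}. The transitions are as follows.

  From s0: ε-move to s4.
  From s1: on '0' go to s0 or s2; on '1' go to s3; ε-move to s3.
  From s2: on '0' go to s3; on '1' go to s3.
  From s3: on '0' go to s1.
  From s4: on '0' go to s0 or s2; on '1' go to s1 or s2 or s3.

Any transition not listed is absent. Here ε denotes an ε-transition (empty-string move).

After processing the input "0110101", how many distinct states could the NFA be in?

1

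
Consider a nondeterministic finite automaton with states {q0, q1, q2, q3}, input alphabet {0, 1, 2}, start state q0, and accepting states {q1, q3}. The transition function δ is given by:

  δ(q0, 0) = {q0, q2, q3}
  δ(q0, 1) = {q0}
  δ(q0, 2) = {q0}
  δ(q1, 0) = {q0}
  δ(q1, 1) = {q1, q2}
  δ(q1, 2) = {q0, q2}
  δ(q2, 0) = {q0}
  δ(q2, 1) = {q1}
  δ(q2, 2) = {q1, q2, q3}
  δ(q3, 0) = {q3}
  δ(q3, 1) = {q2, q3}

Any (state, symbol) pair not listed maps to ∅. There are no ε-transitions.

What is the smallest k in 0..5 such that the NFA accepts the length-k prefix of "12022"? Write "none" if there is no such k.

3

Start in {q0}.
Read '1': {q0} → {q0}.
Read '2': {q0} → {q0}.
Read '0': {q0} → {q0, q2, q3}.
None of the earlier sets intersect F, but {q0, q2, q3} does.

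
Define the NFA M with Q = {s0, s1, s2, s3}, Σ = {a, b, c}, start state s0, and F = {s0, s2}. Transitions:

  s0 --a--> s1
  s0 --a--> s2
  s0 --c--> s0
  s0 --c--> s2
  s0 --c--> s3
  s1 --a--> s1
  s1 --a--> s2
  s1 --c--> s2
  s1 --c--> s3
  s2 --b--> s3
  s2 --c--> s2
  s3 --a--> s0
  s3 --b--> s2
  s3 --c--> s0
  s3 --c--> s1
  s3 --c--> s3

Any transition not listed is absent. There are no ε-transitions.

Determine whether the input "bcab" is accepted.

No

Start in {s0}.
Read 'b': s0→∅; now ∅.
The set is empty and remains empty for the remaining 3 symbols.
The final set ∅ contains no accepting state.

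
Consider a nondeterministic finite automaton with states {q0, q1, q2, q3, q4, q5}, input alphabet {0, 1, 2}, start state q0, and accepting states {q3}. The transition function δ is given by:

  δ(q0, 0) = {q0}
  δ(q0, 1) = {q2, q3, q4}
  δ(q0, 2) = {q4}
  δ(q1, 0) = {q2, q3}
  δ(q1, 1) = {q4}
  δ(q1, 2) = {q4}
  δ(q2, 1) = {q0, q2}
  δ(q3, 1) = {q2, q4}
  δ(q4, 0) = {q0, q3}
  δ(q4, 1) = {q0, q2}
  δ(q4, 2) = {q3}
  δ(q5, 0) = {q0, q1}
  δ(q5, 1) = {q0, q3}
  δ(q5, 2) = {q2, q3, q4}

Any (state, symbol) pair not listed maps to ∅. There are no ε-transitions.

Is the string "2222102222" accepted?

No

Start in {q0}.
Read '2': q0→{q4}; now {q4}.
Read '2': q4→{q3}; now {q3}.
Read '2': q3→∅; now ∅.
The set is empty and remains empty for the remaining 7 symbols.
The final set ∅ contains no accepting state.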